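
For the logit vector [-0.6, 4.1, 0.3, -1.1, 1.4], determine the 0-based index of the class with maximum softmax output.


Softmax is a monotonic transformation, so it preserves the argmax.
We need to find the index of the maximum logit.
Index 0: -0.6
Index 1: 4.1
Index 2: 0.3
Index 3: -1.1
Index 4: 1.4
Maximum logit = 4.1 at index 1

1


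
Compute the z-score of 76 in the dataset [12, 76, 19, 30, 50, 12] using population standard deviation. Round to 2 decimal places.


Mean = (12 + 76 + 19 + 30 + 50 + 12) / 6 = 33.1667
Variance = sum((x_i - mean)^2) / n = 537.4722
Std = sqrt(537.4722) = 23.1834
Z = (x - mean) / std
= (76 - 33.1667) / 23.1834
= 42.8333 / 23.1834
= 1.85

1.85


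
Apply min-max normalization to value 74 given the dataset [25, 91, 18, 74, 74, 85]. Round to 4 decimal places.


Min = 18, Max = 91
Range = 91 - 18 = 73
Scaled = (x - min) / (max - min)
= (74 - 18) / 73
= 56 / 73
= 0.7671

0.7671


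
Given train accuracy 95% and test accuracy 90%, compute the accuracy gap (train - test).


Gap = train_accuracy - test_accuracy
= 95 - 90
= 5%
This moderate gap may indicate mild overfitting.

5


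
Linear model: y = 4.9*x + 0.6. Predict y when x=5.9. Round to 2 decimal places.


y = 4.9 * 5.9 + (0.6)
= 28.91 + (0.6)
= 29.51

29.51


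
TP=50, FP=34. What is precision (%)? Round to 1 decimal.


Precision = TP / (TP + FP) * 100
= 50 / (50 + 34)
= 50 / 84
= 0.5952
= 59.5%

59.5


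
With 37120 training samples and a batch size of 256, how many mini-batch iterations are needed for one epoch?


Iterations per epoch = dataset_size / batch_size
= 37120 / 256
= 145

145


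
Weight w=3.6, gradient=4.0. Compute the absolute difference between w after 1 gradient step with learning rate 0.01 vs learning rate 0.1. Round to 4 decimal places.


With lr=0.01: w_new = 3.6 - 0.01 * 4.0 = 3.56
With lr=0.1: w_new = 3.6 - 0.1 * 4.0 = 3.2
Absolute difference = |3.56 - 3.2|
= 0.3600

0.3600


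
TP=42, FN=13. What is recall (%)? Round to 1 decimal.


Recall = TP / (TP + FN) * 100
= 42 / (42 + 13)
= 42 / 55
= 0.7636
= 76.4%

76.4


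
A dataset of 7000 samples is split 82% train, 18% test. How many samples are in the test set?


Train samples = 7000 * 82% = 5740
Test samples = 7000 - 5740
= 1260

1260


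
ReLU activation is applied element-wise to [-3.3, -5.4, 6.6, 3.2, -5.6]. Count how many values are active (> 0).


ReLU(x) = max(0, x) for each element:
ReLU(-3.3) = 0
ReLU(-5.4) = 0
ReLU(6.6) = 6.6
ReLU(3.2) = 3.2
ReLU(-5.6) = 0
Active neurons (>0): 2

2


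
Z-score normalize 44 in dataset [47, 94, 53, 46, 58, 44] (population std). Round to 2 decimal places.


Mean = (47 + 94 + 53 + 46 + 58 + 44) / 6 = 57.0
Variance = sum((x_i - mean)^2) / n = 296.0
Std = sqrt(296.0) = 17.2047
Z = (x - mean) / std
= (44 - 57.0) / 17.2047
= -13.0 / 17.2047
= -0.76

-0.76


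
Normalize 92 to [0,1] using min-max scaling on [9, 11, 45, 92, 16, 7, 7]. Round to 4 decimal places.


Min = 7, Max = 92
Range = 92 - 7 = 85
Scaled = (x - min) / (max - min)
= (92 - 7) / 85
= 85 / 85
= 1.0000

1.0000


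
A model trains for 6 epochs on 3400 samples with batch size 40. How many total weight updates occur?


Iterations per epoch = 3400 / 40 = 85
Total updates = iterations_per_epoch * epochs
= 85 * 6
= 510

510


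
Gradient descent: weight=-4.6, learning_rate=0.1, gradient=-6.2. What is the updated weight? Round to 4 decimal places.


w_new = w_old - lr * gradient
= -4.6 - 0.1 * -6.2
= -4.6 - (-0.62)
= -3.9800

-3.9800


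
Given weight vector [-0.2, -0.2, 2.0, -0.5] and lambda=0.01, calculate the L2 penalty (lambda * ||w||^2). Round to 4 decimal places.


Squaring each weight:
(-0.2)^2 = 0.04
(-0.2)^2 = 0.04
2.0^2 = 4.0
(-0.5)^2 = 0.25
Sum of squares = 4.33
Penalty = 0.01 * 4.33 = 0.0433

0.0433


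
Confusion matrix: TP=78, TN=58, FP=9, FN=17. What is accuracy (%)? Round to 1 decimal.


Accuracy = (TP + TN) / (TP + TN + FP + FN) * 100
= (78 + 58) / (78 + 58 + 9 + 17)
= 136 / 162
= 0.8395
= 84.0%

84.0


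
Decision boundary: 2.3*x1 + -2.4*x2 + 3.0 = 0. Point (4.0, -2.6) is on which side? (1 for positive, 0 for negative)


Compute 2.3 * 4.0 + -2.4 * -2.6 + 3.0
= 9.2 + 6.24 + 3.0
= 18.44
Since 18.44 >= 0, the point is on the positive side.

1


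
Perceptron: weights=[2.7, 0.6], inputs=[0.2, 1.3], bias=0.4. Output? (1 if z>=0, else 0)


z = w . x + b
= 2.7*0.2 + 0.6*1.3 + 0.4
= 0.54 + 0.78 + 0.4
= 1.32 + 0.4
= 1.72
Since z = 1.72 >= 0, output = 1

1


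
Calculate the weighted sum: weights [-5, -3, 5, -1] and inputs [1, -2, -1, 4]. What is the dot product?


Element-wise products:
-5 * 1 = -5
-3 * -2 = 6
5 * -1 = -5
-1 * 4 = -4
Sum = -5 + 6 + -5 + -4
= -8

-8


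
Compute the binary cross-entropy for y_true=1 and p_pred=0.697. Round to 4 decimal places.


For y=1: Loss = -log(p)
= -log(0.697)
= -(-0.361)
= 0.3610

0.3610


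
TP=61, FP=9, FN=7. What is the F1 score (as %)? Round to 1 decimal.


Precision = TP / (TP + FP) = 61 / 70 = 0.8714
Recall = TP / (TP + FN) = 61 / 68 = 0.8971
F1 = 2 * P * R / (P + R)
= 2 * 0.8714 * 0.8971 / (0.8714 + 0.8971)
= 1.5634 / 1.7685
= 0.8841
As percentage: 88.4%

88.4


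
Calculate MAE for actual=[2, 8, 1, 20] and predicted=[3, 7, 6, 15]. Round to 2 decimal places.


Absolute errors: [1, 1, 5, 5]
Sum of absolute errors = 12
MAE = 12 / 4 = 3.00

3.00


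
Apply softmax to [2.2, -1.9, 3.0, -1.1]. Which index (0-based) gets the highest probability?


Softmax is a monotonic transformation, so it preserves the argmax.
We need to find the index of the maximum logit.
Index 0: 2.2
Index 1: -1.9
Index 2: 3.0
Index 3: -1.1
Maximum logit = 3.0 at index 2

2


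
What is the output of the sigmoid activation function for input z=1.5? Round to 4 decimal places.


sigmoid(z) = 1 / (1 + exp(-z))
exp(-(1.5)) = exp(-1.5) = 0.2231
1 + 0.2231 = 1.2231
1 / 1.2231 = 0.8176

0.8176


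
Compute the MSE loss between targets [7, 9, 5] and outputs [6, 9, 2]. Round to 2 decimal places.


Differences: [1, 0, 3]
Squared errors: [1, 0, 9]
Sum of squared errors = 10
MSE = 10 / 3 = 3.33

3.33


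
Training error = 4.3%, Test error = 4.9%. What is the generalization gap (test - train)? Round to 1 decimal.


Generalization gap = test_error - train_error
= 4.9 - 4.3
= 0.6%
A small gap suggests good generalization.

0.6


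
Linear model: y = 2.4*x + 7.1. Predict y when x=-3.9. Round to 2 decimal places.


y = 2.4 * -3.9 + (7.1)
= -9.36 + (7.1)
= -2.26

-2.26


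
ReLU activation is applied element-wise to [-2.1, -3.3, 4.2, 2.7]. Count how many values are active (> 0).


ReLU(x) = max(0, x) for each element:
ReLU(-2.1) = 0
ReLU(-3.3) = 0
ReLU(4.2) = 4.2
ReLU(2.7) = 2.7
Active neurons (>0): 2

2


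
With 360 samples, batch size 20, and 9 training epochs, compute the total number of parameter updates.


Iterations per epoch = 360 / 20 = 18
Total updates = iterations_per_epoch * epochs
= 18 * 9
= 162

162


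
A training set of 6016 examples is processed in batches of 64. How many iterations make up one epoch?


Iterations per epoch = dataset_size / batch_size
= 6016 / 64
= 94

94


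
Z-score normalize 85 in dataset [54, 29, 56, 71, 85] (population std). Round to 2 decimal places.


Mean = (54 + 29 + 56 + 71 + 85) / 5 = 59.0
Variance = sum((x_i - mean)^2) / n = 350.8
Std = sqrt(350.8) = 18.7297
Z = (x - mean) / std
= (85 - 59.0) / 18.7297
= 26.0 / 18.7297
= 1.39

1.39


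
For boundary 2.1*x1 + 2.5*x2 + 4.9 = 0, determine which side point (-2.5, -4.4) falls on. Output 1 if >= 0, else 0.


Compute 2.1 * -2.5 + 2.5 * -4.4 + 4.9
= -5.25 + -11.0 + 4.9
= -11.35
Since -11.35 < 0, the point is on the negative side.

0


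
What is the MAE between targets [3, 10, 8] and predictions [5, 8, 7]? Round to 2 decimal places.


Absolute errors: [2, 2, 1]
Sum of absolute errors = 5
MAE = 5 / 3 = 1.67

1.67


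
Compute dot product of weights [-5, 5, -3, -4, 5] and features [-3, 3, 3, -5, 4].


Element-wise products:
-5 * -3 = 15
5 * 3 = 15
-3 * 3 = -9
-4 * -5 = 20
5 * 4 = 20
Sum = 15 + 15 + -9 + 20 + 20
= 61

61


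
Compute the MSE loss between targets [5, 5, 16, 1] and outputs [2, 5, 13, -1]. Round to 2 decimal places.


Differences: [3, 0, 3, 2]
Squared errors: [9, 0, 9, 4]
Sum of squared errors = 22
MSE = 22 / 4 = 5.50

5.50


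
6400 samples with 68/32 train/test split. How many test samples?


Train samples = 6400 * 68% = 4352
Test samples = 6400 - 4352
= 2048

2048


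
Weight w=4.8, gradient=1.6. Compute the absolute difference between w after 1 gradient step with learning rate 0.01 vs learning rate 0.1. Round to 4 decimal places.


With lr=0.01: w_new = 4.8 - 0.01 * 1.6 = 4.784
With lr=0.1: w_new = 4.8 - 0.1 * 1.6 = 4.64
Absolute difference = |4.784 - 4.64|
= 0.1440

0.1440


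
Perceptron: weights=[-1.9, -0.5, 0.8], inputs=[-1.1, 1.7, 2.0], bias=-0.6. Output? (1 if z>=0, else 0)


z = w . x + b
= -1.9*-1.1 + -0.5*1.7 + 0.8*2.0 + -0.6
= 2.09 + -0.85 + 1.6 + -0.6
= 2.84 + -0.6
= 2.24
Since z = 2.24 >= 0, output = 1

1


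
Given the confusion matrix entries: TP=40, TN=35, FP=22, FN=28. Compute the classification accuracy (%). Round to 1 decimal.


Accuracy = (TP + TN) / (TP + TN + FP + FN) * 100
= (40 + 35) / (40 + 35 + 22 + 28)
= 75 / 125
= 0.6
= 60.0%

60.0


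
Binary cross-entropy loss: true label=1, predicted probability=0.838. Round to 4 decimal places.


For y=1: Loss = -log(p)
= -log(0.838)
= -(-0.1767)
= 0.1767

0.1767


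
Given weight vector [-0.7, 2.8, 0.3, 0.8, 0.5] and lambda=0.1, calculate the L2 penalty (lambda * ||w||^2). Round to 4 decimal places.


Squaring each weight:
(-0.7)^2 = 0.49
2.8^2 = 7.84
0.3^2 = 0.09
0.8^2 = 0.64
0.5^2 = 0.25
Sum of squares = 9.31
Penalty = 0.1 * 9.31 = 0.9310

0.9310


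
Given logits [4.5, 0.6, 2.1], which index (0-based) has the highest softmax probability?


Softmax is a monotonic transformation, so it preserves the argmax.
We need to find the index of the maximum logit.
Index 0: 4.5
Index 1: 0.6
Index 2: 2.1
Maximum logit = 4.5 at index 0

0


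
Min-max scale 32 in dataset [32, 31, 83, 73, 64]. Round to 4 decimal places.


Min = 31, Max = 83
Range = 83 - 31 = 52
Scaled = (x - min) / (max - min)
= (32 - 31) / 52
= 1 / 52
= 0.0192

0.0192


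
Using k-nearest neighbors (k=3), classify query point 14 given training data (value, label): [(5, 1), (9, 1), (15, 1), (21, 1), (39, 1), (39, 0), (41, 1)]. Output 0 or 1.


Distances from query 14:
Point 15 (class 1): distance = 1
Point 9 (class 1): distance = 5
Point 21 (class 1): distance = 7
K=3 nearest neighbors: classes = [1, 1, 1]
Votes for class 1: 3 / 3
Majority vote => class 1

1


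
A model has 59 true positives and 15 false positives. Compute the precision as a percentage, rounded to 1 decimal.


Precision = TP / (TP + FP) * 100
= 59 / (59 + 15)
= 59 / 74
= 0.7973
= 79.7%

79.7


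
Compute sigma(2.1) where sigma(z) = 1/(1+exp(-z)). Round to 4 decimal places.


sigmoid(z) = 1 / (1 + exp(-z))
exp(-(2.1)) = exp(-2.1) = 0.1225
1 + 0.1225 = 1.1225
1 / 1.1225 = 0.8909

0.8909


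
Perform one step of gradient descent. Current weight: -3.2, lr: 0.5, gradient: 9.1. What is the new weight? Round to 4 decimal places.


w_new = w_old - lr * gradient
= -3.2 - 0.5 * 9.1
= -3.2 - (4.55)
= -7.7500

-7.7500


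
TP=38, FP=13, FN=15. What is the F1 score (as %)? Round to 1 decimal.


Precision = TP / (TP + FP) = 38 / 51 = 0.7451
Recall = TP / (TP + FN) = 38 / 53 = 0.717
F1 = 2 * P * R / (P + R)
= 2 * 0.7451 * 0.717 / (0.7451 + 0.717)
= 1.0684 / 1.4621
= 0.7308
As percentage: 73.1%

73.1


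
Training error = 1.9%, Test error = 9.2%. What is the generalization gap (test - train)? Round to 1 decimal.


Generalization gap = test_error - train_error
= 9.2 - 1.9
= 7.3%
A moderate gap.

7.3


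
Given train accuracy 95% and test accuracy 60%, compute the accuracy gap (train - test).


Gap = train_accuracy - test_accuracy
= 95 - 60
= 35%
This large gap strongly indicates overfitting.

35


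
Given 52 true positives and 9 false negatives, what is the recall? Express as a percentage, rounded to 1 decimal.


Recall = TP / (TP + FN) * 100
= 52 / (52 + 9)
= 52 / 61
= 0.8525
= 85.2%

85.2


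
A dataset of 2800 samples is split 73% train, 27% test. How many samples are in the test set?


Train samples = 2800 * 73% = 2044
Test samples = 2800 - 2044
= 756

756


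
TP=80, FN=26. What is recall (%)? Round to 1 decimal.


Recall = TP / (TP + FN) * 100
= 80 / (80 + 26)
= 80 / 106
= 0.7547
= 75.5%

75.5


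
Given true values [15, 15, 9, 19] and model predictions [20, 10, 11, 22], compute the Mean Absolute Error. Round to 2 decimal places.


Absolute errors: [5, 5, 2, 3]
Sum of absolute errors = 15
MAE = 15 / 4 = 3.75

3.75


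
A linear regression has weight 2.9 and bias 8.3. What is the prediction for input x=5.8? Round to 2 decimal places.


y = 2.9 * 5.8 + (8.3)
= 16.82 + (8.3)
= 25.12

25.12


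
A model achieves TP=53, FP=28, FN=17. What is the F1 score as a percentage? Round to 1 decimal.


Precision = TP / (TP + FP) = 53 / 81 = 0.6543
Recall = TP / (TP + FN) = 53 / 70 = 0.7571
F1 = 2 * P * R / (P + R)
= 2 * 0.6543 * 0.7571 / (0.6543 + 0.7571)
= 0.9908 / 1.4115
= 0.702
As percentage: 70.2%

70.2


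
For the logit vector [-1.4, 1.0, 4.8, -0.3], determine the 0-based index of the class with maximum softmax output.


Softmax is a monotonic transformation, so it preserves the argmax.
We need to find the index of the maximum logit.
Index 0: -1.4
Index 1: 1.0
Index 2: 4.8
Index 3: -0.3
Maximum logit = 4.8 at index 2

2


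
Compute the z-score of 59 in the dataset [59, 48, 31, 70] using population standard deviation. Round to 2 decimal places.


Mean = (59 + 48 + 31 + 70) / 4 = 52.0
Variance = sum((x_i - mean)^2) / n = 207.5
Std = sqrt(207.5) = 14.4049
Z = (x - mean) / std
= (59 - 52.0) / 14.4049
= 7.0 / 14.4049
= 0.49

0.49


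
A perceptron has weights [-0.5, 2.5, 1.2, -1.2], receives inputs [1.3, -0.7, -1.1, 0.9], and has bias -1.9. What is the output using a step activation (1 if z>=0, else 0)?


z = w . x + b
= -0.5*1.3 + 2.5*-0.7 + 1.2*-1.1 + -1.2*0.9 + -1.9
= -0.65 + -1.75 + -1.32 + -1.08 + -1.9
= -4.8 + -1.9
= -6.7
Since z = -6.7 < 0, output = 0

0


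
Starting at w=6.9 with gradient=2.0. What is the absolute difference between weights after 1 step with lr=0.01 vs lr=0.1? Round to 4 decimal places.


With lr=0.01: w_new = 6.9 - 0.01 * 2.0 = 6.88
With lr=0.1: w_new = 6.9 - 0.1 * 2.0 = 6.7
Absolute difference = |6.88 - 6.7|
= 0.1800

0.1800


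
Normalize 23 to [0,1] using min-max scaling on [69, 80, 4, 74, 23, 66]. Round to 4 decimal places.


Min = 4, Max = 80
Range = 80 - 4 = 76
Scaled = (x - min) / (max - min)
= (23 - 4) / 76
= 19 / 76
= 0.2500

0.2500


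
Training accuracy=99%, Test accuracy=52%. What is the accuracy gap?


Gap = train_accuracy - test_accuracy
= 99 - 52
= 47%
This large gap strongly indicates overfitting.

47


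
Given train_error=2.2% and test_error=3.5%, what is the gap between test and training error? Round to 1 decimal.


Generalization gap = test_error - train_error
= 3.5 - 2.2
= 1.3%
A small gap suggests good generalization.

1.3


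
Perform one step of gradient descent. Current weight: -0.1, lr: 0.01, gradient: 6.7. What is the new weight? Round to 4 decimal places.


w_new = w_old - lr * gradient
= -0.1 - 0.01 * 6.7
= -0.1 - (0.067)
= -0.1670

-0.1670


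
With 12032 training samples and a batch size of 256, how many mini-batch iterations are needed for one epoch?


Iterations per epoch = dataset_size / batch_size
= 12032 / 256
= 47

47


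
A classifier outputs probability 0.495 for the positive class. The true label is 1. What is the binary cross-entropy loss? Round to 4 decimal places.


For y=1: Loss = -log(p)
= -log(0.495)
= -(-0.7032)
= 0.7032

0.7032


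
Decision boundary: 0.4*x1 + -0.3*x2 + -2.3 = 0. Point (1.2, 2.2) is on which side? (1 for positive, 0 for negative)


Compute 0.4 * 1.2 + -0.3 * 2.2 + -2.3
= 0.48 + -0.66 + -2.3
= -2.48
Since -2.48 < 0, the point is on the negative side.

0


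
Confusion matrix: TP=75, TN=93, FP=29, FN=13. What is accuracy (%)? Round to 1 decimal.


Accuracy = (TP + TN) / (TP + TN + FP + FN) * 100
= (75 + 93) / (75 + 93 + 29 + 13)
= 168 / 210
= 0.8
= 80.0%

80.0


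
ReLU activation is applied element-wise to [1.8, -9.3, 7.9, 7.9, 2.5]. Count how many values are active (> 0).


ReLU(x) = max(0, x) for each element:
ReLU(1.8) = 1.8
ReLU(-9.3) = 0
ReLU(7.9) = 7.9
ReLU(7.9) = 7.9
ReLU(2.5) = 2.5
Active neurons (>0): 4

4


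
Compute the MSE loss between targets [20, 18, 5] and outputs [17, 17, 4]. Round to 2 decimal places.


Differences: [3, 1, 1]
Squared errors: [9, 1, 1]
Sum of squared errors = 11
MSE = 11 / 3 = 3.67

3.67


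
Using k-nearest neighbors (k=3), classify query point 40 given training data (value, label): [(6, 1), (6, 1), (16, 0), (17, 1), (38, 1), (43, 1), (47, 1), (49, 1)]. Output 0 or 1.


Distances from query 40:
Point 38 (class 1): distance = 2
Point 43 (class 1): distance = 3
Point 47 (class 1): distance = 7
K=3 nearest neighbors: classes = [1, 1, 1]
Votes for class 1: 3 / 3
Majority vote => class 1

1


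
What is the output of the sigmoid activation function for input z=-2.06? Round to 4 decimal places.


sigmoid(z) = 1 / (1 + exp(-z))
exp(-(-2.06)) = exp(2.06) = 7.846
1 + 7.846 = 8.846
1 / 8.846 = 0.1130

0.1130


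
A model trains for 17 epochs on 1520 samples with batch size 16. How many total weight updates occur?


Iterations per epoch = 1520 / 16 = 95
Total updates = iterations_per_epoch * epochs
= 95 * 17
= 1615

1615


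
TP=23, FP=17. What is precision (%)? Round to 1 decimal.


Precision = TP / (TP + FP) * 100
= 23 / (23 + 17)
= 23 / 40
= 0.575
= 57.5%

57.5


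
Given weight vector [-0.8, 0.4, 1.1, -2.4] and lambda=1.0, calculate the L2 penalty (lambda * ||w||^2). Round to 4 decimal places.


Squaring each weight:
(-0.8)^2 = 0.64
0.4^2 = 0.16
1.1^2 = 1.21
(-2.4)^2 = 5.76
Sum of squares = 7.77
Penalty = 1.0 * 7.77 = 7.7700

7.7700


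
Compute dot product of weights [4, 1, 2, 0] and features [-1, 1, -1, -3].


Element-wise products:
4 * -1 = -4
1 * 1 = 1
2 * -1 = -2
0 * -3 = 0
Sum = -4 + 1 + -2 + 0
= -5

-5


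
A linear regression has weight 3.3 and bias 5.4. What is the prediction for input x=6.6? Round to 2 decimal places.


y = 3.3 * 6.6 + (5.4)
= 21.78 + (5.4)
= 27.18

27.18


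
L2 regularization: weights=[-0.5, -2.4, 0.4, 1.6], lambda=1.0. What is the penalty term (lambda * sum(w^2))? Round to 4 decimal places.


Squaring each weight:
(-0.5)^2 = 0.25
(-2.4)^2 = 5.76
0.4^2 = 0.16
1.6^2 = 2.56
Sum of squares = 8.73
Penalty = 1.0 * 8.73 = 8.7300

8.7300


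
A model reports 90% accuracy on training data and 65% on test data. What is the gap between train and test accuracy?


Gap = train_accuracy - test_accuracy
= 90 - 65
= 25%
This large gap strongly indicates overfitting.

25


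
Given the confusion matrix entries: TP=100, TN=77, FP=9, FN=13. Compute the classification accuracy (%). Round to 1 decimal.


Accuracy = (TP + TN) / (TP + TN + FP + FN) * 100
= (100 + 77) / (100 + 77 + 9 + 13)
= 177 / 199
= 0.8894
= 88.9%

88.9


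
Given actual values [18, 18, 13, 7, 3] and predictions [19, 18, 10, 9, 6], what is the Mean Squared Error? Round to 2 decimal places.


Differences: [-1, 0, 3, -2, -3]
Squared errors: [1, 0, 9, 4, 9]
Sum of squared errors = 23
MSE = 23 / 5 = 4.60

4.60


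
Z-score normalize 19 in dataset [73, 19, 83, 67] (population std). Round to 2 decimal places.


Mean = (73 + 19 + 83 + 67) / 4 = 60.5
Variance = sum((x_i - mean)^2) / n = 606.75
Std = sqrt(606.75) = 24.6323
Z = (x - mean) / std
= (19 - 60.5) / 24.6323
= -41.5 / 24.6323
= -1.68

-1.68


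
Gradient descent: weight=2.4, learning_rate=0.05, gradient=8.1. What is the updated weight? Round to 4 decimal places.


w_new = w_old - lr * gradient
= 2.4 - 0.05 * 8.1
= 2.4 - (0.405)
= 1.9950

1.9950


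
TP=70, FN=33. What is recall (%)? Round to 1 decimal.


Recall = TP / (TP + FN) * 100
= 70 / (70 + 33)
= 70 / 103
= 0.6796
= 68.0%

68.0


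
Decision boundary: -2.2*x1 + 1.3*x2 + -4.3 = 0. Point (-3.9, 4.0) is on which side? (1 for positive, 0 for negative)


Compute -2.2 * -3.9 + 1.3 * 4.0 + -4.3
= 8.58 + 5.2 + -4.3
= 9.48
Since 9.48 >= 0, the point is on the positive side.

1


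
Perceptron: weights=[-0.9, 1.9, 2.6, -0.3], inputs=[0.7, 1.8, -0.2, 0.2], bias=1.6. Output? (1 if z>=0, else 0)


z = w . x + b
= -0.9*0.7 + 1.9*1.8 + 2.6*-0.2 + -0.3*0.2 + 1.6
= -0.63 + 3.42 + -0.52 + -0.06 + 1.6
= 2.21 + 1.6
= 3.81
Since z = 3.81 >= 0, output = 1

1


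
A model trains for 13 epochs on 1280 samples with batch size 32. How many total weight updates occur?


Iterations per epoch = 1280 / 32 = 40
Total updates = iterations_per_epoch * epochs
= 40 * 13
= 520

520


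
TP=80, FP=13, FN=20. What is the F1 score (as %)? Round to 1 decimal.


Precision = TP / (TP + FP) = 80 / 93 = 0.8602
Recall = TP / (TP + FN) = 80 / 100 = 0.8
F1 = 2 * P * R / (P + R)
= 2 * 0.8602 * 0.8 / (0.8602 + 0.8)
= 1.3763 / 1.6602
= 0.829
As percentage: 82.9%

82.9


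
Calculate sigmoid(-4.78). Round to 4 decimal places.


sigmoid(z) = 1 / (1 + exp(-z))
exp(-(-4.78)) = exp(4.78) = 119.1043
1 + 119.1043 = 120.1043
1 / 120.1043 = 0.0083

0.0083


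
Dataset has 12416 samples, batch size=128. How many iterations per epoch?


Iterations per epoch = dataset_size / batch_size
= 12416 / 128
= 97

97


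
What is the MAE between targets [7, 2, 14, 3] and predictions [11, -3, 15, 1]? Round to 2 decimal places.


Absolute errors: [4, 5, 1, 2]
Sum of absolute errors = 12
MAE = 12 / 4 = 3.00

3.00


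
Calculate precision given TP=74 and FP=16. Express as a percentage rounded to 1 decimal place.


Precision = TP / (TP + FP) * 100
= 74 / (74 + 16)
= 74 / 90
= 0.8222
= 82.2%

82.2


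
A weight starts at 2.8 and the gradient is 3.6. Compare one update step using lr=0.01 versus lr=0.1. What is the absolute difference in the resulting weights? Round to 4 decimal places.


With lr=0.01: w_new = 2.8 - 0.01 * 3.6 = 2.764
With lr=0.1: w_new = 2.8 - 0.1 * 3.6 = 2.44
Absolute difference = |2.764 - 2.44|
= 0.3240

0.3240


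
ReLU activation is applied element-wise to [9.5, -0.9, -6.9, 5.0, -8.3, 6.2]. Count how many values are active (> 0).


ReLU(x) = max(0, x) for each element:
ReLU(9.5) = 9.5
ReLU(-0.9) = 0
ReLU(-6.9) = 0
ReLU(5.0) = 5.0
ReLU(-8.3) = 0
ReLU(6.2) = 6.2
Active neurons (>0): 3

3


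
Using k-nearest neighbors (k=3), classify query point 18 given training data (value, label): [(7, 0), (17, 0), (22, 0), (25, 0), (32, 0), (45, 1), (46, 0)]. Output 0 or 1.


Distances from query 18:
Point 17 (class 0): distance = 1
Point 22 (class 0): distance = 4
Point 25 (class 0): distance = 7
K=3 nearest neighbors: classes = [0, 0, 0]
Votes for class 1: 0 / 3
Majority vote => class 0

0


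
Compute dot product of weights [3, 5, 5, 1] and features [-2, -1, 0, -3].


Element-wise products:
3 * -2 = -6
5 * -1 = -5
5 * 0 = 0
1 * -3 = -3
Sum = -6 + -5 + 0 + -3
= -14

-14


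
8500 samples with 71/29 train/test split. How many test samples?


Train samples = 8500 * 71% = 6035
Test samples = 8500 - 6035
= 2465

2465


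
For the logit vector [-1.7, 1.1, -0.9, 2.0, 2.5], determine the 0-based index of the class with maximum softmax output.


Softmax is a monotonic transformation, so it preserves the argmax.
We need to find the index of the maximum logit.
Index 0: -1.7
Index 1: 1.1
Index 2: -0.9
Index 3: 2.0
Index 4: 2.5
Maximum logit = 2.5 at index 4

4


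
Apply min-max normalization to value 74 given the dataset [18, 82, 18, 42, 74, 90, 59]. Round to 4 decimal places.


Min = 18, Max = 90
Range = 90 - 18 = 72
Scaled = (x - min) / (max - min)
= (74 - 18) / 72
= 56 / 72
= 0.7778

0.7778


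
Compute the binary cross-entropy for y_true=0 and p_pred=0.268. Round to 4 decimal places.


For y=0: Loss = -log(1-p)
= -log(1 - 0.268)
= -log(0.732)
= -(-0.312)
= 0.3120

0.3120


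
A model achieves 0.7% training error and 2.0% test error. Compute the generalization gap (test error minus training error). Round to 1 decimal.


Generalization gap = test_error - train_error
= 2.0 - 0.7
= 1.3%
A small gap suggests good generalization.

1.3


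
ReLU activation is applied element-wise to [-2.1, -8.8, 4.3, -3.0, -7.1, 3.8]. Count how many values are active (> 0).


ReLU(x) = max(0, x) for each element:
ReLU(-2.1) = 0
ReLU(-8.8) = 0
ReLU(4.3) = 4.3
ReLU(-3.0) = 0
ReLU(-7.1) = 0
ReLU(3.8) = 3.8
Active neurons (>0): 2

2


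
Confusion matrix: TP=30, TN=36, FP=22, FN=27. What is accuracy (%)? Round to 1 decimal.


Accuracy = (TP + TN) / (TP + TN + FP + FN) * 100
= (30 + 36) / (30 + 36 + 22 + 27)
= 66 / 115
= 0.5739
= 57.4%

57.4


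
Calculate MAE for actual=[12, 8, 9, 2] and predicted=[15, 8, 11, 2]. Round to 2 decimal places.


Absolute errors: [3, 0, 2, 0]
Sum of absolute errors = 5
MAE = 5 / 4 = 1.25

1.25


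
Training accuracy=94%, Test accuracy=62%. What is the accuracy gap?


Gap = train_accuracy - test_accuracy
= 94 - 62
= 32%
This large gap strongly indicates overfitting.

32


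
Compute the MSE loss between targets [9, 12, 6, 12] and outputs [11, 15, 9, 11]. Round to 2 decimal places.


Differences: [-2, -3, -3, 1]
Squared errors: [4, 9, 9, 1]
Sum of squared errors = 23
MSE = 23 / 4 = 5.75

5.75


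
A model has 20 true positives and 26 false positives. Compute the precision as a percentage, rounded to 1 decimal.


Precision = TP / (TP + FP) * 100
= 20 / (20 + 26)
= 20 / 46
= 0.4348
= 43.5%

43.5


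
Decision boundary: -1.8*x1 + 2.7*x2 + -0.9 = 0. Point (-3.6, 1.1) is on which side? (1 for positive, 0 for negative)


Compute -1.8 * -3.6 + 2.7 * 1.1 + -0.9
= 6.48 + 2.97 + -0.9
= 8.55
Since 8.55 >= 0, the point is on the positive side.

1


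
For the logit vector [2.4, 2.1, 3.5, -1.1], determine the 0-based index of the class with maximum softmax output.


Softmax is a monotonic transformation, so it preserves the argmax.
We need to find the index of the maximum logit.
Index 0: 2.4
Index 1: 2.1
Index 2: 3.5
Index 3: -1.1
Maximum logit = 3.5 at index 2

2


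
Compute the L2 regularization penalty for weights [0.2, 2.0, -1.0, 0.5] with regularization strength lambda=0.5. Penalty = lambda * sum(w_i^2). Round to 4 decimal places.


Squaring each weight:
0.2^2 = 0.04
2.0^2 = 4.0
(-1.0)^2 = 1.0
0.5^2 = 0.25
Sum of squares = 5.29
Penalty = 0.5 * 5.29 = 2.6450

2.6450


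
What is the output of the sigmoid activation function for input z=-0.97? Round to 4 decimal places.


sigmoid(z) = 1 / (1 + exp(-z))
exp(-(-0.97)) = exp(0.97) = 2.6379
1 + 2.6379 = 3.6379
1 / 3.6379 = 0.2749

0.2749


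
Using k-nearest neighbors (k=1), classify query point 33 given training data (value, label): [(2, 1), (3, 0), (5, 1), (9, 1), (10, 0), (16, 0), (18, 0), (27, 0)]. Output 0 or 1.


Distances from query 33:
Point 27 (class 0): distance = 6
K=1 nearest neighbors: classes = [0]
Votes for class 1: 0 / 1
Majority vote => class 0

0


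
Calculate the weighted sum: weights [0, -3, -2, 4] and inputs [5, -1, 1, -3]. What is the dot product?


Element-wise products:
0 * 5 = 0
-3 * -1 = 3
-2 * 1 = -2
4 * -3 = -12
Sum = 0 + 3 + -2 + -12
= -11

-11


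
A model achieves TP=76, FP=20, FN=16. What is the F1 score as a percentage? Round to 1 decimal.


Precision = TP / (TP + FP) = 76 / 96 = 0.7917
Recall = TP / (TP + FN) = 76 / 92 = 0.8261
F1 = 2 * P * R / (P + R)
= 2 * 0.7917 * 0.8261 / (0.7917 + 0.8261)
= 1.308 / 1.6178
= 0.8085
As percentage: 80.9%

80.9


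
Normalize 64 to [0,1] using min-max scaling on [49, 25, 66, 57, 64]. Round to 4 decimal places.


Min = 25, Max = 66
Range = 66 - 25 = 41
Scaled = (x - min) / (max - min)
= (64 - 25) / 41
= 39 / 41
= 0.9512

0.9512


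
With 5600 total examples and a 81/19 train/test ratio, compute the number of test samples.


Train samples = 5600 * 81% = 4536
Test samples = 5600 - 4536
= 1064

1064


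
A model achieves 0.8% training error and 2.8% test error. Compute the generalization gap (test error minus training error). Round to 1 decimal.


Generalization gap = test_error - train_error
= 2.8 - 0.8
= 2.0%
A moderate gap.

2.0


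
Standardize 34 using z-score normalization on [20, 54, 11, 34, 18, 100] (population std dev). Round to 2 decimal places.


Mean = (20 + 54 + 11 + 34 + 18 + 100) / 6 = 39.5
Variance = sum((x_i - mean)^2) / n = 925.9167
Std = sqrt(925.9167) = 30.4289
Z = (x - mean) / std
= (34 - 39.5) / 30.4289
= -5.5 / 30.4289
= -0.18

-0.18


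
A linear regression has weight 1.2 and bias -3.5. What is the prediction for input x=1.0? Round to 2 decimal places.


y = 1.2 * 1.0 + (-3.5)
= 1.2 + (-3.5)
= -2.30

-2.30


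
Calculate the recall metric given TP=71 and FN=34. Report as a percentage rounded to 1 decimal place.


Recall = TP / (TP + FN) * 100
= 71 / (71 + 34)
= 71 / 105
= 0.6762
= 67.6%

67.6


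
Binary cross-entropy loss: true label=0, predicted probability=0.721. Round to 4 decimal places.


For y=0: Loss = -log(1-p)
= -log(1 - 0.721)
= -log(0.279)
= -(-1.2765)
= 1.2765

1.2765


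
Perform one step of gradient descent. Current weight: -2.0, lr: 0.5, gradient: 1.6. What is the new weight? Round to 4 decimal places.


w_new = w_old - lr * gradient
= -2.0 - 0.5 * 1.6
= -2.0 - (0.8)
= -2.8000

-2.8000


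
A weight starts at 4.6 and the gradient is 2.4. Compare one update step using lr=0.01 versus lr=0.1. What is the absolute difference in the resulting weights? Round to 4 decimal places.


With lr=0.01: w_new = 4.6 - 0.01 * 2.4 = 4.576
With lr=0.1: w_new = 4.6 - 0.1 * 2.4 = 4.36
Absolute difference = |4.576 - 4.36|
= 0.2160

0.2160


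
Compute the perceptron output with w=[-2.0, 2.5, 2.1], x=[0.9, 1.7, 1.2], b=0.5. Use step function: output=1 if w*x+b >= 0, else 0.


z = w . x + b
= -2.0*0.9 + 2.5*1.7 + 2.1*1.2 + 0.5
= -1.8 + 4.25 + 2.52 + 0.5
= 4.97 + 0.5
= 5.47
Since z = 5.47 >= 0, output = 1

1


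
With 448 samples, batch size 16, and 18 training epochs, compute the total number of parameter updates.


Iterations per epoch = 448 / 16 = 28
Total updates = iterations_per_epoch * epochs
= 28 * 18
= 504

504


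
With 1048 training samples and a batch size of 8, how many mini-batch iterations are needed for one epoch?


Iterations per epoch = dataset_size / batch_size
= 1048 / 8
= 131

131


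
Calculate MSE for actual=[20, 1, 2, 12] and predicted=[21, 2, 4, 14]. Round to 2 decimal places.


Differences: [-1, -1, -2, -2]
Squared errors: [1, 1, 4, 4]
Sum of squared errors = 10
MSE = 10 / 4 = 2.50

2.50


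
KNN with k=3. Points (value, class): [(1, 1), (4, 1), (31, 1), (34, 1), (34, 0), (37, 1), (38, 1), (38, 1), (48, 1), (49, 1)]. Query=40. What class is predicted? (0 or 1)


Distances from query 40:
Point 38 (class 1): distance = 2
Point 38 (class 1): distance = 2
Point 37 (class 1): distance = 3
K=3 nearest neighbors: classes = [1, 1, 1]
Votes for class 1: 3 / 3
Majority vote => class 1

1


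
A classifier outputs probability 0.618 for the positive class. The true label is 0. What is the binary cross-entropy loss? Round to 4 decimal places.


For y=0: Loss = -log(1-p)
= -log(1 - 0.618)
= -log(0.382)
= -(-0.9623)
= 0.9623

0.9623


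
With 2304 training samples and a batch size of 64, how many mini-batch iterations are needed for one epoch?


Iterations per epoch = dataset_size / batch_size
= 2304 / 64
= 36

36


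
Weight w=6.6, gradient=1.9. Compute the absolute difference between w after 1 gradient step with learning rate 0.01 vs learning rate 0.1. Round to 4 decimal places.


With lr=0.01: w_new = 6.6 - 0.01 * 1.9 = 6.581
With lr=0.1: w_new = 6.6 - 0.1 * 1.9 = 6.41
Absolute difference = |6.581 - 6.41|
= 0.1710

0.1710


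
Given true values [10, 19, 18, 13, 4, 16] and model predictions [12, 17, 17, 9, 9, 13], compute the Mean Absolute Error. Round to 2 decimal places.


Absolute errors: [2, 2, 1, 4, 5, 3]
Sum of absolute errors = 17
MAE = 17 / 6 = 2.83

2.83


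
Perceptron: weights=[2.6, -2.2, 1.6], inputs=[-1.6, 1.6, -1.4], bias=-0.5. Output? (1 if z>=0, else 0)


z = w . x + b
= 2.6*-1.6 + -2.2*1.6 + 1.6*-1.4 + -0.5
= -4.16 + -3.52 + -2.24 + -0.5
= -9.92 + -0.5
= -10.42
Since z = -10.42 < 0, output = 0

0


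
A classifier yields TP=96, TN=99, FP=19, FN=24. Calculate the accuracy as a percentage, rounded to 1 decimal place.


Accuracy = (TP + TN) / (TP + TN + FP + FN) * 100
= (96 + 99) / (96 + 99 + 19 + 24)
= 195 / 238
= 0.8193
= 81.9%

81.9


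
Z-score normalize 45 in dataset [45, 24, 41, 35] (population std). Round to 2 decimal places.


Mean = (45 + 24 + 41 + 35) / 4 = 36.25
Variance = sum((x_i - mean)^2) / n = 62.6875
Std = sqrt(62.6875) = 7.9175
Z = (x - mean) / std
= (45 - 36.25) / 7.9175
= 8.75 / 7.9175
= 1.11

1.11


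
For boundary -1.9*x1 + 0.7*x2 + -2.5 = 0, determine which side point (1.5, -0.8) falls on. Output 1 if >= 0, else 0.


Compute -1.9 * 1.5 + 0.7 * -0.8 + -2.5
= -2.85 + -0.56 + -2.5
= -5.91
Since -5.91 < 0, the point is on the negative side.

0


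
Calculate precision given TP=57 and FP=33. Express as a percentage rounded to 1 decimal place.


Precision = TP / (TP + FP) * 100
= 57 / (57 + 33)
= 57 / 90
= 0.6333
= 63.3%

63.3


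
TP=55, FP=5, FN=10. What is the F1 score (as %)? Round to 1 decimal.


Precision = TP / (TP + FP) = 55 / 60 = 0.9167
Recall = TP / (TP + FN) = 55 / 65 = 0.8462
F1 = 2 * P * R / (P + R)
= 2 * 0.9167 * 0.8462 / (0.9167 + 0.8462)
= 1.5513 / 1.7628
= 0.88
As percentage: 88.0%

88.0


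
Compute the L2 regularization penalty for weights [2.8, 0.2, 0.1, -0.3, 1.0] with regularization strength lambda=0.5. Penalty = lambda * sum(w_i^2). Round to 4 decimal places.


Squaring each weight:
2.8^2 = 7.84
0.2^2 = 0.04
0.1^2 = 0.01
(-0.3)^2 = 0.09
1.0^2 = 1.0
Sum of squares = 8.98
Penalty = 0.5 * 8.98 = 4.4900

4.4900


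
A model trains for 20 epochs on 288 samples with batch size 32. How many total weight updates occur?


Iterations per epoch = 288 / 32 = 9
Total updates = iterations_per_epoch * epochs
= 9 * 20
= 180

180


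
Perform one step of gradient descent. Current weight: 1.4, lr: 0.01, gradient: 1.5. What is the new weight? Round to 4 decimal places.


w_new = w_old - lr * gradient
= 1.4 - 0.01 * 1.5
= 1.4 - (0.015)
= 1.3850

1.3850


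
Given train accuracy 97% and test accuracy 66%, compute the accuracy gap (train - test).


Gap = train_accuracy - test_accuracy
= 97 - 66
= 31%
This large gap strongly indicates overfitting.

31


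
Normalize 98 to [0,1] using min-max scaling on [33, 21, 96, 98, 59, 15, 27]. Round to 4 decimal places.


Min = 15, Max = 98
Range = 98 - 15 = 83
Scaled = (x - min) / (max - min)
= (98 - 15) / 83
= 83 / 83
= 1.0000

1.0000


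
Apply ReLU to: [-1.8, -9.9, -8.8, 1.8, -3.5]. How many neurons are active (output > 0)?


ReLU(x) = max(0, x) for each element:
ReLU(-1.8) = 0
ReLU(-9.9) = 0
ReLU(-8.8) = 0
ReLU(1.8) = 1.8
ReLU(-3.5) = 0
Active neurons (>0): 1

1


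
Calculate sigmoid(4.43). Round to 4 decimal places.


sigmoid(z) = 1 / (1 + exp(-z))
exp(-(4.43)) = exp(-4.43) = 0.0119
1 + 0.0119 = 1.0119
1 / 1.0119 = 0.9882

0.9882


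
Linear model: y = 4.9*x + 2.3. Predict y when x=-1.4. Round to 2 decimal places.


y = 4.9 * -1.4 + (2.3)
= -6.86 + (2.3)
= -4.56

-4.56


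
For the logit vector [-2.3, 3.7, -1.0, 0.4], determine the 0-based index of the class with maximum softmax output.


Softmax is a monotonic transformation, so it preserves the argmax.
We need to find the index of the maximum logit.
Index 0: -2.3
Index 1: 3.7
Index 2: -1.0
Index 3: 0.4
Maximum logit = 3.7 at index 1

1


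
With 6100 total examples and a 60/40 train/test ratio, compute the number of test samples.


Train samples = 6100 * 60% = 3660
Test samples = 6100 - 3660
= 2440

2440


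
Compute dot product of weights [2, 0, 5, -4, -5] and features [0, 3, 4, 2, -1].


Element-wise products:
2 * 0 = 0
0 * 3 = 0
5 * 4 = 20
-4 * 2 = -8
-5 * -1 = 5
Sum = 0 + 0 + 20 + -8 + 5
= 17

17


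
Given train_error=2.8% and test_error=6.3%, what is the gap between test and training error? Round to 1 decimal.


Generalization gap = test_error - train_error
= 6.3 - 2.8
= 3.5%
A moderate gap.

3.5


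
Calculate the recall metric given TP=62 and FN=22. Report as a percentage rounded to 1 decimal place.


Recall = TP / (TP + FN) * 100
= 62 / (62 + 22)
= 62 / 84
= 0.7381
= 73.8%

73.8


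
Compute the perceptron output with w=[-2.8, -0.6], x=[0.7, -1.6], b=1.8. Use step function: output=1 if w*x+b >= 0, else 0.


z = w . x + b
= -2.8*0.7 + -0.6*-1.6 + 1.8
= -1.96 + 0.96 + 1.8
= -1.0 + 1.8
= 0.8
Since z = 0.8 >= 0, output = 1

1


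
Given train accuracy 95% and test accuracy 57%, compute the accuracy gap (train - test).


Gap = train_accuracy - test_accuracy
= 95 - 57
= 38%
This large gap strongly indicates overfitting.

38


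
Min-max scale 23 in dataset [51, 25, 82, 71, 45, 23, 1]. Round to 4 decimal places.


Min = 1, Max = 82
Range = 82 - 1 = 81
Scaled = (x - min) / (max - min)
= (23 - 1) / 81
= 22 / 81
= 0.2716

0.2716


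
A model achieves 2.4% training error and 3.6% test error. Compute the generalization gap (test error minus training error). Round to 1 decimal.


Generalization gap = test_error - train_error
= 3.6 - 2.4
= 1.2%
A small gap suggests good generalization.

1.2


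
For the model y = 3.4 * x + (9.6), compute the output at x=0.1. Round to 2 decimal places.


y = 3.4 * 0.1 + (9.6)
= 0.34 + (9.6)
= 9.94

9.94


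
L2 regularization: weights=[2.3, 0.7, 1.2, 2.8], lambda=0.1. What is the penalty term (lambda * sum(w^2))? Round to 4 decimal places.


Squaring each weight:
2.3^2 = 5.29
0.7^2 = 0.49
1.2^2 = 1.44
2.8^2 = 7.84
Sum of squares = 15.06
Penalty = 0.1 * 15.06 = 1.5060

1.5060


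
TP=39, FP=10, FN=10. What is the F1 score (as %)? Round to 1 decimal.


Precision = TP / (TP + FP) = 39 / 49 = 0.7959
Recall = TP / (TP + FN) = 39 / 49 = 0.7959
F1 = 2 * P * R / (P + R)
= 2 * 0.7959 * 0.7959 / (0.7959 + 0.7959)
= 1.267 / 1.5918
= 0.7959
As percentage: 79.6%

79.6


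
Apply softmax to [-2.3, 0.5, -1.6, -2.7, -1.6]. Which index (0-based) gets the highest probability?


Softmax is a monotonic transformation, so it preserves the argmax.
We need to find the index of the maximum logit.
Index 0: -2.3
Index 1: 0.5
Index 2: -1.6
Index 3: -2.7
Index 4: -1.6
Maximum logit = 0.5 at index 1

1


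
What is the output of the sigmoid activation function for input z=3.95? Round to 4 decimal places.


sigmoid(z) = 1 / (1 + exp(-z))
exp(-(3.95)) = exp(-3.95) = 0.0193
1 + 0.0193 = 1.0193
1 / 1.0193 = 0.9811

0.9811


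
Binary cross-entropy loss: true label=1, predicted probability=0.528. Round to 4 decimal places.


For y=1: Loss = -log(p)
= -log(0.528)
= -(-0.6387)
= 0.6387

0.6387


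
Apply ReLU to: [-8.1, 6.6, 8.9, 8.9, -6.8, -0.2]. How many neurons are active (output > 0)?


ReLU(x) = max(0, x) for each element:
ReLU(-8.1) = 0
ReLU(6.6) = 6.6
ReLU(8.9) = 8.9
ReLU(8.9) = 8.9
ReLU(-6.8) = 0
ReLU(-0.2) = 0
Active neurons (>0): 3

3


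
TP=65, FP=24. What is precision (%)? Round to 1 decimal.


Precision = TP / (TP + FP) * 100
= 65 / (65 + 24)
= 65 / 89
= 0.7303
= 73.0%

73.0


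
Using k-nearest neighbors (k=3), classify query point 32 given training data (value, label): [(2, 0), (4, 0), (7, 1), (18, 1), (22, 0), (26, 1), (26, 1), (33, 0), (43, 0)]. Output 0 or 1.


Distances from query 32:
Point 33 (class 0): distance = 1
Point 26 (class 1): distance = 6
Point 26 (class 1): distance = 6
K=3 nearest neighbors: classes = [0, 1, 1]
Votes for class 1: 2 / 3
Majority vote => class 1

1
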